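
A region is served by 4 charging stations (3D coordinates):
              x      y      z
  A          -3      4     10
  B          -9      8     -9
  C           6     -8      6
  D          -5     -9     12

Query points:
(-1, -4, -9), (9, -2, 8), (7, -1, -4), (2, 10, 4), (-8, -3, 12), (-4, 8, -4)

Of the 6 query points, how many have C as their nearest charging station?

(-1, -4, -9) — d² to each: A:429, B:208, C:290, D:482 → nearest is B
(9, -2, 8) — d² to each: A:184, B:713, C:49, D:261 → nearest is C
(7, -1, -4) — d² to each: A:321, B:362, C:150, D:464 → nearest is C
(2, 10, 4) — d² to each: A:97, B:294, C:344, D:474 → nearest is A
(-8, -3, 12) — d² to each: A:78, B:563, C:257, D:45 → nearest is D
(-4, 8, -4) — d² to each: A:213, B:50, C:456, D:546 → nearest is B
2 of the 6 points have C as nearest.

2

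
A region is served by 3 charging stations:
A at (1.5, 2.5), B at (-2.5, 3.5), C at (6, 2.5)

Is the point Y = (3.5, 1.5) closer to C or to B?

Compare squared distances:
|YC|² = (3.5−6)² + (1.5−2.5)² = 6.25 + 1 = 7.25
|YB|² = (3.5−(-2.5))² + (1.5−3.5)² = 36 + 4 = 40
7.25 < 40, so C is closer.

C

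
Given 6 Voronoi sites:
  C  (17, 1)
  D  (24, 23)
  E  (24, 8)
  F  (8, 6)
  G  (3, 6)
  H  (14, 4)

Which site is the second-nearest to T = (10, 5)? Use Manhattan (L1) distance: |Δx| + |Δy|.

H

d(T,C) = |10−17| + |5−1| = 7 + 4 = 11
d(T,D) = |10−24| + |5−23| = 14 + 18 = 32
d(T,E) = |10−24| + |5−8| = 14 + 3 = 17
d(T,F) = |10−8| + |5−6| = 2 + 1 = 3
d(T,G) = |10−3| + |5−6| = 7 + 1 = 8
d(T,H) = |10−14| + |5−4| = 4 + 1 = 5
Sorted ascending: F, H, G, … — the second-nearest is H.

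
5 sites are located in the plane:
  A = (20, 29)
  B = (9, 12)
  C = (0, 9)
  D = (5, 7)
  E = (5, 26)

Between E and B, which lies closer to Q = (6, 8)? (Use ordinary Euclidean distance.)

Compare squared distances:
|QE|² = (6−5)² + (8−26)² = 1 + 324 = 325
|QB|² = (6−9)² + (8−12)² = 9 + 16 = 25
325 > 25, so B is closer.

B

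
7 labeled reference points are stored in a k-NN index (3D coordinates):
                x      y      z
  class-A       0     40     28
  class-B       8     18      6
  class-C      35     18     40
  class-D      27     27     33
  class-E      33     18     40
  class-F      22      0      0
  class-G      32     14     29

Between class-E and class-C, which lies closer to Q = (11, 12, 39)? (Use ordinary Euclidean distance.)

Compare squared distances:
d²(Q, class-E) = (11−33)² + (12−18)² + (39−40)² = 484 + 36 + 1 = 521
d²(Q, class-C) = (11−35)² + (12−18)² + (39−40)² = 576 + 36 + 1 = 613
521 < 613, so class-E is closer.

class-E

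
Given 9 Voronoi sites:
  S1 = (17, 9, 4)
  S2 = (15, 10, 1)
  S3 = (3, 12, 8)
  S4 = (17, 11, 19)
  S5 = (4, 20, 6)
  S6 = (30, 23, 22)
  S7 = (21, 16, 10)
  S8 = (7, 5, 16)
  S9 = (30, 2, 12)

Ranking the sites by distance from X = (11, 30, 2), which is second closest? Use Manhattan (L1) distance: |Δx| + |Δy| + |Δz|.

S2

d(X,S1) = |11−17| + |30−9| + |2−4| = 6 + 21 + 2 = 29
d(X,S2) = |11−15| + |30−10| + |2−1| = 4 + 20 + 1 = 25
d(X,S3) = |11−3| + |30−12| + |2−8| = 8 + 18 + 6 = 32
d(X,S4) = |11−17| + |30−11| + |2−19| = 6 + 19 + 17 = 42
d(X,S5) = |11−4| + |30−20| + |2−6| = 7 + 10 + 4 = 21
d(X,S6) = |11−30| + |30−23| + |2−22| = 19 + 7 + 20 = 46
d(X,S7) = |11−21| + |30−16| + |2−10| = 10 + 14 + 8 = 32
d(X,S8) = |11−7| + |30−5| + |2−16| = 4 + 25 + 14 = 43
d(X,S9) = |11−30| + |30−2| + |2−12| = 19 + 28 + 10 = 57
Sorted ascending: S5, S2, S1, … — the second-nearest is S2.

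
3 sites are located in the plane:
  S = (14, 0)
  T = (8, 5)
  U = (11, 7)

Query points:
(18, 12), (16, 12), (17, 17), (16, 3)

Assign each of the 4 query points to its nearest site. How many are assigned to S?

1

(18, 12) — d² to each: S:160, T:149, U:74 → nearest is U
(16, 12) — d² to each: S:148, T:113, U:50 → nearest is U
(17, 17) — d² to each: S:298, T:225, U:136 → nearest is U
(16, 3) — d² to each: S:13, T:68, U:41 → nearest is S
1 of the 4 points has S as nearest.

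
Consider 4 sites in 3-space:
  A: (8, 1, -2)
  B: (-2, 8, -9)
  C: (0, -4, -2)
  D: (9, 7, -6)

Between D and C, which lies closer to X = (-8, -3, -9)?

C

Compare squared distances:
|XD|² = (-8−9)² + (-3−7)² + (-9−(-6))² = 289 + 100 + 9 = 398
|XC|² = (-8−0)² + (-3−(-4))² + (-9−(-2))² = 64 + 1 + 49 = 114
398 > 114, so C is closer.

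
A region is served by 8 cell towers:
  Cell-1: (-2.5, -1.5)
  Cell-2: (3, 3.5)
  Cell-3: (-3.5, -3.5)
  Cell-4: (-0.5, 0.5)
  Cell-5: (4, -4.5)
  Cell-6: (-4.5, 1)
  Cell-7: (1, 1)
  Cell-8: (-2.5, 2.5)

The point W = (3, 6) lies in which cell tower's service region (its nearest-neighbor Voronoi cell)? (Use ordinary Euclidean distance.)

Squared Euclidean distances:
d²(W, Cell-1) = (3−(-2.5))² + (6−(-1.5))² = 30.25 + 56.25 = 86.5
d²(W, Cell-2) = (3−3)² + (6−3.5)² = 0 + 6.25 = 6.25
d²(W, Cell-3) = (3−(-3.5))² + (6−(-3.5))² = 42.25 + 90.25 = 132.5
d²(W, Cell-4) = (3−(-0.5))² + (6−0.5)² = 12.25 + 30.25 = 42.5
d²(W, Cell-5) = (3−4)² + (6−(-4.5))² = 1 + 110.25 = 111.25
d²(W, Cell-6) = (3−(-4.5))² + (6−1)² = 56.25 + 25 = 81.25
d²(W, Cell-7) = (3−1)² + (6−1)² = 4 + 25 = 29
d²(W, Cell-8) = (3−(-2.5))² + (6−2.5)² = 30.25 + 12.25 = 42.5
The smallest is to Cell-2, so W lies in the Voronoi region of Cell-2.

Cell-2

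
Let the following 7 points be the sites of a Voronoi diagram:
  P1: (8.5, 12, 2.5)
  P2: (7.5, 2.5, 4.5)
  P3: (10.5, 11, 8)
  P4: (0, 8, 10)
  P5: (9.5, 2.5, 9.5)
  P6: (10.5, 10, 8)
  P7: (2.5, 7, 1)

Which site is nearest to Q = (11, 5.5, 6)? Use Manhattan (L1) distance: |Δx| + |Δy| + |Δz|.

d(Q,P1) = |11−8.5| + |5.5−12| + |6−2.5| = 2.5 + 6.5 + 3.5 = 12.5
d(Q,P2) = |11−7.5| + |5.5−2.5| + |6−4.5| = 3.5 + 3 + 1.5 = 8
d(Q,P3) = |11−10.5| + |5.5−11| + |6−8| = 0.5 + 5.5 + 2 = 8
d(Q,P4) = |11−0| + |5.5−8| + |6−10| = 11 + 2.5 + 4 = 17.5
d(Q,P5) = |11−9.5| + |5.5−2.5| + |6−9.5| = 1.5 + 3 + 3.5 = 8
d(Q,P6) = |11−10.5| + |5.5−10| + |6−8| = 0.5 + 4.5 + 2 = 7
d(Q,P7) = |11−2.5| + |5.5−7| + |6−1| = 8.5 + 1.5 + 5 = 15
The smallest is to P6, so Q lies in the Voronoi region of P6.

P6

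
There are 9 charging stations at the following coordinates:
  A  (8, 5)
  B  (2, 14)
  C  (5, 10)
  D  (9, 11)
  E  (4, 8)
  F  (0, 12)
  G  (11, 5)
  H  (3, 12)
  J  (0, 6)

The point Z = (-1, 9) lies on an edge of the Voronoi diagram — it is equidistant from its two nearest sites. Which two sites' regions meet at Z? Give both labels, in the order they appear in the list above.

F and J

Squared distances from Z to each site:
|ZA|² = (-1−8)² + (9−5)² = 81 + 16 = 97
|ZB|² = (-1−2)² + (9−14)² = 9 + 25 = 34
|ZC|² = (-1−5)² + (9−10)² = 36 + 1 = 37
|ZD|² = (-1−9)² + (9−11)² = 100 + 4 = 104
|ZE|² = (-1−4)² + (9−8)² = 25 + 1 = 26
|ZF|² = (-1−0)² + (9−12)² = 1 + 9 = 10
|ZG|² = (-1−11)² + (9−5)² = 144 + 16 = 160
|ZH|² = (-1−3)² + (9−12)² = 16 + 9 = 25
|ZJ|² = (-1−0)² + (9−6)² = 1 + 9 = 10
Z is equidistant from F and J (both at squared distance 10), and every other site is strictly farther — so Z lies on the F–J Voronoi edge.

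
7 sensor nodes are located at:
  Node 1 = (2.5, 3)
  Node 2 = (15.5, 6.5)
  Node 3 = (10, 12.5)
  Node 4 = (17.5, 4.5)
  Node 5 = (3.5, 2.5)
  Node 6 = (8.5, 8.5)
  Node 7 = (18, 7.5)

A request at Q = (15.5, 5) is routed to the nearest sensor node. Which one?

Since √ is increasing, it suffices to compare squared distances:
d²(Q, Node 1) = (15.5−2.5)² + (5−3)² = 169 + 4 = 173
d²(Q, Node 2) = (15.5−15.5)² + (5−6.5)² = 0 + 2.25 = 2.25
d²(Q, Node 3) = (15.5−10)² + (5−12.5)² = 30.25 + 56.25 = 86.5
d²(Q, Node 4) = (15.5−17.5)² + (5−4.5)² = 4 + 0.25 = 4.25
d²(Q, Node 5) = (15.5−3.5)² + (5−2.5)² = 144 + 6.25 = 150.25
d²(Q, Node 6) = (15.5−8.5)² + (5−8.5)² = 49 + 12.25 = 61.25
d²(Q, Node 7) = (15.5−18)² + (5−7.5)² = 6.25 + 6.25 = 12.5
Minimum is at Node 2.

Node 2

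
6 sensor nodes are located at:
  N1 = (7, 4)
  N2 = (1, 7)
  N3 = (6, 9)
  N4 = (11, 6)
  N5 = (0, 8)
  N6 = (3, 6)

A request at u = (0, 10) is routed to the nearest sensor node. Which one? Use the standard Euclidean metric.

Compare squared distances (the ordering matches that of the actual distances):
|uN1|² = (0−7)² + (10−4)² = 49 + 36 = 85
|uN2|² = (0−1)² + (10−7)² = 1 + 9 = 10
|uN3|² = (0−6)² + (10−9)² = 36 + 1 = 37
|uN4|² = (0−11)² + (10−6)² = 121 + 16 = 137
|uN5|² = (0−0)² + (10−8)² = 0 + 4 = 4
|uN6|² = (0−3)² + (10−6)² = 9 + 16 = 25
The smallest is to N5, so u lies in the Voronoi region of N5.

N5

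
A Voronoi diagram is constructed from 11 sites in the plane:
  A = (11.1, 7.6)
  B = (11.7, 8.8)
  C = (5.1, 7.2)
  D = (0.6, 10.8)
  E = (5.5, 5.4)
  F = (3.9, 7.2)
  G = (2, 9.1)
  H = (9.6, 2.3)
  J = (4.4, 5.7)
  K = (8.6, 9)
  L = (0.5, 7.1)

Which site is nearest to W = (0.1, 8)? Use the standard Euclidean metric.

L

Squared Euclidean distances:
|WA|² = (0.1−11.1)² + (8−7.6)² = 121 + 0.16 = 121.16
|WB|² = (0.1−11.7)² + (8−8.8)² = 134.56 + 0.64 = 135.2
|WC|² = (0.1−5.1)² + (8−7.2)² = 25 + 0.64 = 25.64
|WD|² = (0.1−0.6)² + (8−10.8)² = 0.25 + 7.84 = 8.09
|WE|² = (0.1−5.5)² + (8−5.4)² = 29.16 + 6.76 = 35.92
|WF|² = (0.1−3.9)² + (8−7.2)² = 14.44 + 0.64 = 15.08
|WG|² = (0.1−2)² + (8−9.1)² = 3.61 + 1.21 = 4.82
|WH|² = (0.1−9.6)² + (8−2.3)² = 90.25 + 32.49 = 122.74
|WJ|² = (0.1−4.4)² + (8−5.7)² = 18.49 + 5.29 = 23.78
|WK|² = (0.1−8.6)² + (8−9)² = 72.25 + 1 = 73.25
|WL|² = (0.1−0.5)² + (8−7.1)² = 0.16 + 0.81 = 0.97
L is nearest.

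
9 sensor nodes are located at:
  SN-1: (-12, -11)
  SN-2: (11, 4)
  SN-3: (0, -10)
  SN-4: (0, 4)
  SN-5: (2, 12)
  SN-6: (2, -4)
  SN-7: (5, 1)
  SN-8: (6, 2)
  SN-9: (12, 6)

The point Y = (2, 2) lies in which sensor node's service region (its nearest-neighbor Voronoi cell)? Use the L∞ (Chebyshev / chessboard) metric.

d(Y, SN-1) = max(14, 13) = 14
d(Y, SN-2) = max(9, 2) = 9
d(Y, SN-3) = max(2, 12) = 12
d(Y, SN-4) = max(2, 2) = 2
d(Y, SN-5) = max(0, 10) = 10
d(Y, SN-6) = max(0, 6) = 6
d(Y, SN-7) = max(3, 1) = 3
d(Y, SN-8) = max(4, 0) = 4
d(Y, SN-9) = max(10, 4) = 10
The smallest is to SN-4, so Y lies in the Voronoi region of SN-4.

SN-4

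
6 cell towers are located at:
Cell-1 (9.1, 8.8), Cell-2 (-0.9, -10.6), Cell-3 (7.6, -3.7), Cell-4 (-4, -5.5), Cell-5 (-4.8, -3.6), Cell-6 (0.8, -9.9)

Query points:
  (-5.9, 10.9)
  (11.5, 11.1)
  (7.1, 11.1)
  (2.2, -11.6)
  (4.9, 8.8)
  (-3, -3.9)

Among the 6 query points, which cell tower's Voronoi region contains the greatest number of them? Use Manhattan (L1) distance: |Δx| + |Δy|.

Cell-1

(-5.9, 10.9) — d to each: Cell-1:17.1, Cell-2:26.5, Cell-3:28.1, Cell-4:18.3, Cell-5:15.6, Cell-6:27.5 → nearest is Cell-5
(11.5, 11.1) — d to each: Cell-1:4.7, Cell-2:34.1, Cell-3:18.7, Cell-4:32.1, Cell-5:31, Cell-6:31.7 → nearest is Cell-1
(7.1, 11.1) — d to each: Cell-1:4.3, Cell-2:29.7, Cell-3:15.3, Cell-4:27.7, Cell-5:26.6, Cell-6:27.3 → nearest is Cell-1
(2.2, -11.6) — d to each: Cell-1:27.3, Cell-2:4.1, Cell-3:13.3, Cell-4:12.3, Cell-5:15, Cell-6:3.1 → nearest is Cell-6
(4.9, 8.8) — d to each: Cell-1:4.2, Cell-2:25.2, Cell-3:15.2, Cell-4:23.2, Cell-5:22.1, Cell-6:22.8 → nearest is Cell-1
(-3, -3.9) — d to each: Cell-1:24.8, Cell-2:8.8, Cell-3:10.8, Cell-4:2.6, Cell-5:2.1, Cell-6:9.8 → nearest is Cell-5
Tally — Cell-1:3, Cell-5:2, Cell-6:1. Cell-1 captures the most (3).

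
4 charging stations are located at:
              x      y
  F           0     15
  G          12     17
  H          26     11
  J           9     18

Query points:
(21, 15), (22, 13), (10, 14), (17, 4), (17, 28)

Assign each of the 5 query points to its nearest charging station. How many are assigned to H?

(21, 15) — d² to each: F:441, G:85, H:41, J:153 → nearest is H
(22, 13) — d² to each: F:488, G:116, H:20, J:194 → nearest is H
(10, 14) — d² to each: F:101, G:13, H:265, J:17 → nearest is G
(17, 4) — d² to each: F:410, G:194, H:130, J:260 → nearest is H
(17, 28) — d² to each: F:458, G:146, H:370, J:164 → nearest is G
3 of the 5 points have H as nearest.

3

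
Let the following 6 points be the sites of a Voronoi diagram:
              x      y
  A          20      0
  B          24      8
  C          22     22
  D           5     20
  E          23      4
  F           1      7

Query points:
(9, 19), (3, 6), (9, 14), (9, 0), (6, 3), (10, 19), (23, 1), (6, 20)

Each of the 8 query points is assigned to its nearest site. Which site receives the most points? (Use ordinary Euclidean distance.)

(9, 19) — d² to each: A:482, B:346, C:178, D:17, E:421, F:208 → nearest is D
(3, 6) — d² to each: A:325, B:445, C:617, D:200, E:404, F:5 → nearest is F
(9, 14) — d² to each: A:317, B:261, C:233, D:52, E:296, F:113 → nearest is D
(9, 0) — d² to each: A:121, B:289, C:653, D:416, E:212, F:113 → nearest is F
(6, 3) — d² to each: A:205, B:349, C:617, D:290, E:290, F:41 → nearest is F
(10, 19) — d² to each: A:461, B:317, C:153, D:26, E:394, F:225 → nearest is D
(23, 1) — d² to each: A:10, B:50, C:442, D:685, E:9, F:520 → nearest is E
(6, 20) — d² to each: A:596, B:468, C:260, D:1, E:545, F:194 → nearest is D
Tally — D:4, E:1, F:3. D captures the most (4).

D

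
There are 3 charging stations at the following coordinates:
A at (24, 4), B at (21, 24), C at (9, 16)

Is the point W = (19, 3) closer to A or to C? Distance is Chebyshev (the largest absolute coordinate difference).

d(W,A) = max(5, 1) = 5
d(W,C) = max(10, 13) = 13
5 < 13, so A is closer.

A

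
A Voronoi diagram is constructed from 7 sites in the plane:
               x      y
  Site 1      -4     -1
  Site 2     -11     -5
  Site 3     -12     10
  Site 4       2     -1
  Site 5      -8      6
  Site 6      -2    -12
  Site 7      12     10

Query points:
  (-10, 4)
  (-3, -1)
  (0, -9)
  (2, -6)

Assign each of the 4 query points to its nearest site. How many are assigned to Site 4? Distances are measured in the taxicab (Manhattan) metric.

(-10, 4) — d to each: Site 1:11, Site 2:10, Site 3:8, Site 4:17, Site 5:4, Site 6:24, Site 7:28 → nearest is Site 5
(-3, -1) — d to each: Site 1:1, Site 2:12, Site 3:20, Site 4:5, Site 5:12, Site 6:12, Site 7:26 → nearest is Site 1
(0, -9) — d to each: Site 1:12, Site 2:15, Site 3:31, Site 4:10, Site 5:23, Site 6:5, Site 7:31 → nearest is Site 6
(2, -6) — d to each: Site 1:11, Site 2:14, Site 3:30, Site 4:5, Site 5:22, Site 6:10, Site 7:26 → nearest is Site 4
1 of the 4 points has Site 4 as nearest.

1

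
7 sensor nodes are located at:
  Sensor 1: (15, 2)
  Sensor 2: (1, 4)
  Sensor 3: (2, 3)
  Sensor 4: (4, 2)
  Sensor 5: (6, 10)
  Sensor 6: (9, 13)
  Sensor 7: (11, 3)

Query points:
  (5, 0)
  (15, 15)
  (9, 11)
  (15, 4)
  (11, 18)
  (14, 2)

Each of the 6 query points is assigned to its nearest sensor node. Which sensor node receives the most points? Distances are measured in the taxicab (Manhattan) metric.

(5, 0) — d to each: Sensor 1:12, Sensor 2:8, Sensor 3:6, Sensor 4:3, Sensor 5:11, Sensor 6:17, Sensor 7:9 → nearest is Sensor 4
(15, 15) — d to each: Sensor 1:13, Sensor 2:25, Sensor 3:25, Sensor 4:24, Sensor 5:14, Sensor 6:8, Sensor 7:16 → nearest is Sensor 6
(9, 11) — d to each: Sensor 1:15, Sensor 2:15, Sensor 3:15, Sensor 4:14, Sensor 5:4, Sensor 6:2, Sensor 7:10 → nearest is Sensor 6
(15, 4) — d to each: Sensor 1:2, Sensor 2:14, Sensor 3:14, Sensor 4:13, Sensor 5:15, Sensor 6:15, Sensor 7:5 → nearest is Sensor 1
(11, 18) — d to each: Sensor 1:20, Sensor 2:24, Sensor 3:24, Sensor 4:23, Sensor 5:13, Sensor 6:7, Sensor 7:15 → nearest is Sensor 6
(14, 2) — d to each: Sensor 1:1, Sensor 2:15, Sensor 3:13, Sensor 4:10, Sensor 5:16, Sensor 6:16, Sensor 7:4 → nearest is Sensor 1
Tally — Sensor 1:2, Sensor 4:1, Sensor 6:3. Sensor 6 captures the most (3).

Sensor 6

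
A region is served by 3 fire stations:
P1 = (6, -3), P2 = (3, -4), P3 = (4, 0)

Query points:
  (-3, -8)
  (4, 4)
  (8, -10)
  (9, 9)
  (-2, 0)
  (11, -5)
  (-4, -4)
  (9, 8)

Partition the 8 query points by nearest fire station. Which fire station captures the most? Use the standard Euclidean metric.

(-3, -8) — d² to each: P1:106, P2:52, P3:113 → nearest is P2
(4, 4) — d² to each: P1:53, P2:65, P3:16 → nearest is P3
(8, -10) — d² to each: P1:53, P2:61, P3:116 → nearest is P1
(9, 9) — d² to each: P1:153, P2:205, P3:106 → nearest is P3
(-2, 0) — d² to each: P1:73, P2:41, P3:36 → nearest is P3
(11, -5) — d² to each: P1:29, P2:65, P3:74 → nearest is P1
(-4, -4) — d² to each: P1:101, P2:49, P3:80 → nearest is P2
(9, 8) — d² to each: P1:130, P2:180, P3:89 → nearest is P3
Tally — P1:2, P2:2, P3:4. P3 captures the most (4).

P3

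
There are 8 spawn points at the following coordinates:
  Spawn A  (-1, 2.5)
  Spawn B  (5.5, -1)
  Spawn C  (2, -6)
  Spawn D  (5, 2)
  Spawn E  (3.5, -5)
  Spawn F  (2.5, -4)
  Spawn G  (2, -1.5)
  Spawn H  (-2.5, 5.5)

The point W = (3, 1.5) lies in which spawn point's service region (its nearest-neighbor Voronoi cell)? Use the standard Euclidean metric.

Squared Euclidean distances:
d²(W, Spawn A) = (3−(-1))² + (1.5−2.5)² = 16 + 1 = 17
d²(W, Spawn B) = (3−5.5)² + (1.5−(-1))² = 6.25 + 6.25 = 12.5
d²(W, Spawn C) = (3−2)² + (1.5−(-6))² = 1 + 56.25 = 57.25
d²(W, Spawn D) = (3−5)² + (1.5−2)² = 4 + 0.25 = 4.25
d²(W, Spawn E) = (3−3.5)² + (1.5−(-5))² = 0.25 + 42.25 = 42.5
d²(W, Spawn F) = (3−2.5)² + (1.5−(-4))² = 0.25 + 30.25 = 30.5
d²(W, Spawn G) = (3−2)² + (1.5−(-1.5))² = 1 + 9 = 10
d²(W, Spawn H) = (3−(-2.5))² + (1.5−5.5)² = 30.25 + 16 = 46.25
The smallest is to Spawn D, so W lies in the Voronoi region of Spawn D.

Spawn D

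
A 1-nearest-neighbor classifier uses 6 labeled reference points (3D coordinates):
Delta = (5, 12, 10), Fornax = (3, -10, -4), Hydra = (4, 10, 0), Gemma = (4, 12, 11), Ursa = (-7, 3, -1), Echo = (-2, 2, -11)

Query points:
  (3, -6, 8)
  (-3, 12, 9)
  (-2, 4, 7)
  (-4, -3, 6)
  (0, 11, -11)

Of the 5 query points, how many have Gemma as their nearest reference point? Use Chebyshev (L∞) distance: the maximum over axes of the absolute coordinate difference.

(3, -6, 8) — d to each: Delta:18, Fornax:12, Hydra:16, Gemma:18, Ursa:10, Echo:19 → nearest is Ursa
(-3, 12, 9) — d to each: Delta:8, Fornax:22, Hydra:9, Gemma:7, Ursa:10, Echo:20 → nearest is Gemma
(-2, 4, 7) — d to each: Delta:8, Fornax:14, Hydra:7, Gemma:8, Ursa:8, Echo:18 → nearest is Hydra
(-4, -3, 6) — d to each: Delta:15, Fornax:10, Hydra:13, Gemma:15, Ursa:7, Echo:17 → nearest is Ursa
(0, 11, -11) — d to each: Delta:21, Fornax:21, Hydra:11, Gemma:22, Ursa:10, Echo:9 → nearest is Echo
1 of the 5 points has Gemma as nearest.

1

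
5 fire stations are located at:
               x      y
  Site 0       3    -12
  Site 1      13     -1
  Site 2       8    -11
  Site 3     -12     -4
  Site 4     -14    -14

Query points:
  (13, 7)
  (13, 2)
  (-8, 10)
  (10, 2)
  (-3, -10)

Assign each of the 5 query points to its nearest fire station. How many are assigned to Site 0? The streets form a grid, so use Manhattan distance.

(13, 7) — d to each: Site 0:29, Site 1:8, Site 2:23, Site 3:36, Site 4:48 → nearest is Site 1
(13, 2) — d to each: Site 0:24, Site 1:3, Site 2:18, Site 3:31, Site 4:43 → nearest is Site 1
(-8, 10) — d to each: Site 0:33, Site 1:32, Site 2:37, Site 3:18, Site 4:30 → nearest is Site 3
(10, 2) — d to each: Site 0:21, Site 1:6, Site 2:15, Site 3:28, Site 4:40 → nearest is Site 1
(-3, -10) — d to each: Site 0:8, Site 1:25, Site 2:12, Site 3:15, Site 4:15 → nearest is Site 0
1 of the 5 points has Site 0 as nearest.

1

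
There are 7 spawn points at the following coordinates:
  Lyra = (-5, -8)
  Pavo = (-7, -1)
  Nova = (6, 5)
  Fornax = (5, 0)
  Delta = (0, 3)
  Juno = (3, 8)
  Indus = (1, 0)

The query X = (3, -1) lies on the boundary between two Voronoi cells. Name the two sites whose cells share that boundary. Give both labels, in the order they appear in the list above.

Squared distances from X to each site:
d²(X, Lyra) = (3−(-5))² + (-1−(-8))² = 64 + 49 = 113
d²(X, Pavo) = (3−(-7))² + (-1−(-1))² = 100 + 0 = 100
d²(X, Nova) = (3−6)² + (-1−5)² = 9 + 36 = 45
d²(X, Fornax) = (3−5)² + (-1−0)² = 4 + 1 = 5
d²(X, Delta) = (3−0)² + (-1−3)² = 9 + 16 = 25
d²(X, Juno) = (3−3)² + (-1−8)² = 0 + 81 = 81
d²(X, Indus) = (3−1)² + (-1−0)² = 4 + 1 = 5
X is equidistant from Fornax and Indus (both at squared distance 5), and every other site is strictly farther — so X lies on the Fornax–Indus Voronoi edge.

Fornax and Indus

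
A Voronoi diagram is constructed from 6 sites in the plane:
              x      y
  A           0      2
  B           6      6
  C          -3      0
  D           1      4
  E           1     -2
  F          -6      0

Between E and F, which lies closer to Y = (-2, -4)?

E

Compare squared distances:
|YE|² = (-2−1)² + (-4−(-2))² = 9 + 4 = 13
|YF|² = (-2−(-6))² + (-4−0)² = 16 + 16 = 32
13 < 32, so E is closer.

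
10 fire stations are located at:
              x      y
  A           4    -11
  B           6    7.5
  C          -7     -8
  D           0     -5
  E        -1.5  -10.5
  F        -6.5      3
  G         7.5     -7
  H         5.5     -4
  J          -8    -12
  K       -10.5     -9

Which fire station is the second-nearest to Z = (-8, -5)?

Compare squared distances (the ordering matches that of the actual distances):
|ZA|² = 144 + 36 = 180
|ZB|² = 196 + 156.25 = 352.25
|ZC|² = 1 + 9 = 10
|ZD|² = 64 + 0 = 64
|ZE|² = 42.25 + 30.25 = 72.5
|ZF|² = 2.25 + 64 = 66.25
|ZG|² = 240.25 + 4 = 244.25
|ZH|² = 182.25 + 1 = 183.25
|ZJ|² = 0 + 49 = 49
|ZK|² = 6.25 + 16 = 22.25
Sorted ascending: C, K, J, … — the second-nearest is K.

K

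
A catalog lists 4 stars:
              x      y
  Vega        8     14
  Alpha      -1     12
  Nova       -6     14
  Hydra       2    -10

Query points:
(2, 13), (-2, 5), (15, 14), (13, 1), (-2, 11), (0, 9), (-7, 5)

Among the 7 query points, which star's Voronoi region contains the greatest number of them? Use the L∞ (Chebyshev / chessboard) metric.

(2, 13) — d to each: Vega:6, Alpha:3, Nova:8, Hydra:23 → nearest is Alpha
(-2, 5) — d to each: Vega:10, Alpha:7, Nova:9, Hydra:15 → nearest is Alpha
(15, 14) — d to each: Vega:7, Alpha:16, Nova:21, Hydra:24 → nearest is Vega
(13, 1) — d to each: Vega:13, Alpha:14, Nova:19, Hydra:11 → nearest is Hydra
(-2, 11) — d to each: Vega:10, Alpha:1, Nova:4, Hydra:21 → nearest is Alpha
(0, 9) — d to each: Vega:8, Alpha:3, Nova:6, Hydra:19 → nearest is Alpha
(-7, 5) — d to each: Vega:15, Alpha:7, Nova:9, Hydra:15 → nearest is Alpha
Tally — Vega:1, Alpha:5, Hydra:1. Alpha captures the most (5).

Alpha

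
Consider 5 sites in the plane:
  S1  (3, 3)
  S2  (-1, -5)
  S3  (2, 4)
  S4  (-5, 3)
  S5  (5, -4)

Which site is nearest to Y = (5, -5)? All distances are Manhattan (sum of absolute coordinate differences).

d(Y,S1) = |5−3| + |-5−3| = 2 + 8 = 10
d(Y,S2) = |5−(-1)| + |-5−(-5)| = 6 + 0 = 6
d(Y,S3) = |5−2| + |-5−4| = 3 + 9 = 12
d(Y,S4) = |5−(-5)| + |-5−3| = 10 + 8 = 18
d(Y,S5) = |5−5| + |-5−(-4)| = 0 + 1 = 1
Minimum is at S5.

S5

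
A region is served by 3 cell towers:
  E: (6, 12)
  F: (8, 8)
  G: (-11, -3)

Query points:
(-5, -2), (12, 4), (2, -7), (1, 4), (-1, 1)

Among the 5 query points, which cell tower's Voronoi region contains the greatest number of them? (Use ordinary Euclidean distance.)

G

(-5, -2) — d² to each: E:317, F:269, G:37 → nearest is G
(12, 4) — d² to each: E:100, F:32, G:578 → nearest is F
(2, -7) — d² to each: E:377, F:261, G:185 → nearest is G
(1, 4) — d² to each: E:89, F:65, G:193 → nearest is F
(-1, 1) — d² to each: E:170, F:130, G:116 → nearest is G
Tally — F:2, G:3. G captures the most (3).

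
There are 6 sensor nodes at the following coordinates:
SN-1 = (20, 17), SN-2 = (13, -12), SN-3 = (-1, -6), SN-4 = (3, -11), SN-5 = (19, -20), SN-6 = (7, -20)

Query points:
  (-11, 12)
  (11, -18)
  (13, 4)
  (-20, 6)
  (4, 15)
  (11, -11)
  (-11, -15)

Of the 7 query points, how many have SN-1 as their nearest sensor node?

(-11, 12) — d² to each: SN-1:986, SN-2:1152, SN-3:424, SN-4:725, SN-5:1924, SN-6:1348 → nearest is SN-3
(11, -18) — d² to each: SN-1:1306, SN-2:40, SN-3:288, SN-4:113, SN-5:68, SN-6:20 → nearest is SN-6
(13, 4) — d² to each: SN-1:218, SN-2:256, SN-3:296, SN-4:325, SN-5:612, SN-6:612 → nearest is SN-1
(-20, 6) — d² to each: SN-1:1721, SN-2:1413, SN-3:505, SN-4:818, SN-5:2197, SN-6:1405 → nearest is SN-3
(4, 15) — d² to each: SN-1:260, SN-2:810, SN-3:466, SN-4:677, SN-5:1450, SN-6:1234 → nearest is SN-1
(11, -11) — d² to each: SN-1:865, SN-2:5, SN-3:169, SN-4:64, SN-5:145, SN-6:97 → nearest is SN-2
(-11, -15) — d² to each: SN-1:1985, SN-2:585, SN-3:181, SN-4:212, SN-5:925, SN-6:349 → nearest is SN-3
2 of the 7 points have SN-1 as nearest.

2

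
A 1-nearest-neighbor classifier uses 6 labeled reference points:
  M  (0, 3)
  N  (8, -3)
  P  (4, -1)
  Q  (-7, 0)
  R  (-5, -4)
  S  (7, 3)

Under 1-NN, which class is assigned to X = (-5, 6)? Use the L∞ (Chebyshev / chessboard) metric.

d(X,M) = max(5, 3) = 5
d(X,N) = max(13, 9) = 13
d(X,P) = max(9, 7) = 9
d(X,Q) = max(2, 6) = 6
d(X,R) = max(0, 10) = 10
d(X,S) = max(12, 3) = 12
M is nearest.

M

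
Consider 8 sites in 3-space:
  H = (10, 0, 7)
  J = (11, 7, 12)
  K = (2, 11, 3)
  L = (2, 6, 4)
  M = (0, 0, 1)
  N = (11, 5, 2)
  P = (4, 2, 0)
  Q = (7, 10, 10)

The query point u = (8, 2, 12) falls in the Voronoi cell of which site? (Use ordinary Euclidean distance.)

H

Squared Euclidean distances:
|uH|² = (8−10)² + (2−0)² + (12−7)² = 4 + 4 + 25 = 33
|uJ|² = (8−11)² + (2−7)² + (12−12)² = 9 + 25 + 0 = 34
|uK|² = (8−2)² + (2−11)² + (12−3)² = 36 + 81 + 81 = 198
|uL|² = (8−2)² + (2−6)² + (12−4)² = 36 + 16 + 64 = 116
|uM|² = (8−0)² + (2−0)² + (12−1)² = 64 + 4 + 121 = 189
|uN|² = (8−11)² + (2−5)² + (12−2)² = 9 + 9 + 100 = 118
|uP|² = (8−4)² + (2−2)² + (12−0)² = 16 + 0 + 144 = 160
|uQ|² = (8−7)² + (2−10)² + (12−10)² = 1 + 64 + 4 = 69
The smallest is to H, so u lies in the Voronoi region of H.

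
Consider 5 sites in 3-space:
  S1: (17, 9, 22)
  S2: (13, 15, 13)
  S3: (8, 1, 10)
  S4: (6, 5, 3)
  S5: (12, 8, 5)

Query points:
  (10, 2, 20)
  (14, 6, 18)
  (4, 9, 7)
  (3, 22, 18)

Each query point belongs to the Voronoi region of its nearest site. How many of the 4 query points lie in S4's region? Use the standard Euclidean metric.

(10, 2, 20) — d² to each: S1:102, S2:227, S3:105, S4:314, S5:265 → nearest is S1
(14, 6, 18) — d² to each: S1:34, S2:107, S3:125, S4:290, S5:177 → nearest is S1
(4, 9, 7) — d² to each: S1:394, S2:153, S3:89, S4:36, S5:69 → nearest is S4
(3, 22, 18) — d² to each: S1:381, S2:174, S3:530, S4:523, S5:446 → nearest is S2
1 of the 4 points has S4 as nearest.

1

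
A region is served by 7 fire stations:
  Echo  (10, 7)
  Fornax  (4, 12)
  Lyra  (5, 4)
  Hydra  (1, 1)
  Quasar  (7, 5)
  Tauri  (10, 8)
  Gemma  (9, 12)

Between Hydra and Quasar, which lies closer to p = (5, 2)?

Compare squared distances:
d²(p, Hydra) = (5−1)² + (2−1)² = 16 + 1 = 17
d²(p, Quasar) = (5−7)² + (2−5)² = 4 + 9 = 13
17 > 13, so Quasar is closer.

Quasar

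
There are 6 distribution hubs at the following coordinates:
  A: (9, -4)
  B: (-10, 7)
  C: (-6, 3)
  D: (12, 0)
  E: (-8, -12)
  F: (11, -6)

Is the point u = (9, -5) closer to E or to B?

E

Compare squared distances:
|uE|² = (9−(-8))² + (-5−(-12))² = 289 + 49 = 338
|uB|² = (9−(-10))² + (-5−7)² = 361 + 144 = 505
338 < 505, so E is closer.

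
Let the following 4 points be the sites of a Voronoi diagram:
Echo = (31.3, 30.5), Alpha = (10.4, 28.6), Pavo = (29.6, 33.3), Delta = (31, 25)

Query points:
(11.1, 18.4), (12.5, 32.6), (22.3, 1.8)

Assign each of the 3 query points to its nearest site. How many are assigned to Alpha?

(11.1, 18.4) — d² to each: Echo:554.45, Alpha:104.53, Pavo:564.26, Delta:439.57 → nearest is Alpha
(12.5, 32.6) — d² to each: Echo:357.85, Alpha:20.41, Pavo:292.9, Delta:400.01 → nearest is Alpha
(22.3, 1.8) — d² to each: Echo:904.69, Alpha:859.85, Pavo:1045.54, Delta:613.93 → nearest is Delta
2 of the 3 points have Alpha as nearest.

2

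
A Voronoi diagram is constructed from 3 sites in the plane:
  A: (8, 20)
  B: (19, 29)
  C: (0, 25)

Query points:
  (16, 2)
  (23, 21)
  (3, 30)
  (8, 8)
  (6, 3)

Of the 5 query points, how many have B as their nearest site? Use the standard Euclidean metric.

1

(16, 2) — d² to each: A:388, B:738, C:785 → nearest is A
(23, 21) — d² to each: A:226, B:80, C:545 → nearest is B
(3, 30) — d² to each: A:125, B:257, C:34 → nearest is C
(8, 8) — d² to each: A:144, B:562, C:353 → nearest is A
(6, 3) — d² to each: A:293, B:845, C:520 → nearest is A
1 of the 5 points has B as nearest.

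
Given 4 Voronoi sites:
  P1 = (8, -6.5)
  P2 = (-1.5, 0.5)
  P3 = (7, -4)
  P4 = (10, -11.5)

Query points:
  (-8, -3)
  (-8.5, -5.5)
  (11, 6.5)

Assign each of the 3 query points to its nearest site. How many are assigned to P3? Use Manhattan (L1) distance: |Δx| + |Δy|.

(-8, -3) — d to each: P1:19.5, P2:10, P3:16, P4:26.5 → nearest is P2
(-8.5, -5.5) — d to each: P1:17.5, P2:13, P3:17, P4:24.5 → nearest is P2
(11, 6.5) — d to each: P1:16, P2:18.5, P3:14.5, P4:19 → nearest is P3
1 of the 3 points has P3 as nearest.

1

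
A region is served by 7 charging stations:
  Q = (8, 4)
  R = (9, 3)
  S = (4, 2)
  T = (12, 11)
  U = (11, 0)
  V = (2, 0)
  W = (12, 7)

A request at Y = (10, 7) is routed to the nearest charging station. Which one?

Since √ is increasing, it suffices to compare squared distances:
|YQ|² = (10−8)² + (7−4)² = 4 + 9 = 13
|YR|² = (10−9)² + (7−3)² = 1 + 16 = 17
|YS|² = (10−4)² + (7−2)² = 36 + 25 = 61
|YT|² = (10−12)² + (7−11)² = 4 + 16 = 20
|YU|² = (10−11)² + (7−0)² = 1 + 49 = 50
|YV|² = (10−2)² + (7−0)² = 64 + 49 = 113
|YW|² = (10−12)² + (7−7)² = 4 + 0 = 4
Minimum is at W.

W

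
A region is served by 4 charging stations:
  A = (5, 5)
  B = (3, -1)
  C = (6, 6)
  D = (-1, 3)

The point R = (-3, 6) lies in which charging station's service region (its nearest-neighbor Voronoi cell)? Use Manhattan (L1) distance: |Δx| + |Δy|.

D

d(R,A) = |-3−5| + |6−5| = 8 + 1 = 9
d(R,B) = |-3−3| + |6−(-1)| = 6 + 7 = 13
d(R,C) = |-3−6| + |6−6| = 9 + 0 = 9
d(R,D) = |-3−(-1)| + |6−3| = 2 + 3 = 5
Minimum is at D.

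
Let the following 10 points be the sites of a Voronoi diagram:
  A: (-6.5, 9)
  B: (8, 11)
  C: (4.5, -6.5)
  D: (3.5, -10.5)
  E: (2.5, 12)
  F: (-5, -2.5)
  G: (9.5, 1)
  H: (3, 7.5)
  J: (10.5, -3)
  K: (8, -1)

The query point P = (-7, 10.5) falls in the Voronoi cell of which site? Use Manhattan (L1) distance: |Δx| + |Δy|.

A

d(P,A) = 0.5 + 1.5 = 2
d(P,B) = 15 + 0.5 = 15.5
d(P,C) = 11.5 + 17 = 28.5
d(P,D) = 10.5 + 21 = 31.5
d(P,E) = 9.5 + 1.5 = 11
d(P,F) = 2 + 13 = 15
d(P,G) = 16.5 + 9.5 = 26
d(P,H) = 10 + 3 = 13
d(P,J) = 17.5 + 13.5 = 31
d(P,K) = 15 + 11.5 = 26.5
The smallest is to A, so P lies in the Voronoi region of A.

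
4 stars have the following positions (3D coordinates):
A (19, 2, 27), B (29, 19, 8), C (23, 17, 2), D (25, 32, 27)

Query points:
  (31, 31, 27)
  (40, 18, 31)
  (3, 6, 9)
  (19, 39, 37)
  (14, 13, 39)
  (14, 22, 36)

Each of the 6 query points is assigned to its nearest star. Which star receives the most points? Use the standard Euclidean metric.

(31, 31, 27) — d² to each: A:985, B:509, C:885, D:37 → nearest is D
(40, 18, 31) — d² to each: A:713, B:651, C:1131, D:437 → nearest is D
(3, 6, 9) — d² to each: A:596, B:846, C:570, D:1484 → nearest is C
(19, 39, 37) — d² to each: A:1469, B:1341, C:1725, D:185 → nearest is D
(14, 13, 39) — d² to each: A:290, B:1222, C:1466, D:626 → nearest is A
(14, 22, 36) — d² to each: A:506, B:1018, C:1262, D:302 → nearest is D
Tally — A:1, C:1, D:4. D captures the most (4).

D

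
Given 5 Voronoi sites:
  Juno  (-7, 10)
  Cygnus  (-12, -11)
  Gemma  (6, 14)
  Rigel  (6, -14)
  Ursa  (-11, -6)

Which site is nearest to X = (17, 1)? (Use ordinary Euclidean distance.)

Since √ is increasing, it suffices to compare squared distances:
d²(X, Juno) = (17−(-7))² + (1−10)² = 576 + 81 = 657
d²(X, Cygnus) = (17−(-12))² + (1−(-11))² = 841 + 144 = 985
d²(X, Gemma) = (17−6)² + (1−14)² = 121 + 169 = 290
d²(X, Rigel) = (17−6)² + (1−(-14))² = 121 + 225 = 346
d²(X, Ursa) = (17−(-11))² + (1−(-6))² = 784 + 49 = 833
Minimum is at Gemma.

Gemma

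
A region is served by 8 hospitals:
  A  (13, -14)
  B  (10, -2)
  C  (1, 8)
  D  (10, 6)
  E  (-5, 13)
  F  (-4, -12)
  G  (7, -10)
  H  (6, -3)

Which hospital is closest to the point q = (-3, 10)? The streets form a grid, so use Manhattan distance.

E

d(q,A) = 16 + 24 = 40
d(q,B) = 13 + 12 = 25
d(q,C) = 4 + 2 = 6
d(q,D) = 13 + 4 = 17
d(q,E) = 2 + 3 = 5
d(q,F) = 1 + 22 = 23
d(q,G) = 10 + 20 = 30
d(q,H) = 9 + 13 = 22
Minimum is at E.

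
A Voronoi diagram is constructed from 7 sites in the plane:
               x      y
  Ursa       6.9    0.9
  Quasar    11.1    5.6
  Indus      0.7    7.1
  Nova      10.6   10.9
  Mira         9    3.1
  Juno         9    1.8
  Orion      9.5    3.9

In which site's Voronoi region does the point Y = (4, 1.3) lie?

Compare squared distances (the ordering matches that of the actual distances):
d²(Y, Ursa) = (4−6.9)² + (1.3−0.9)² = 8.41 + 0.16 = 8.57
d²(Y, Quasar) = (4−11.1)² + (1.3−5.6)² = 50.41 + 18.49 = 68.9
d²(Y, Indus) = (4−0.7)² + (1.3−7.1)² = 10.89 + 33.64 = 44.53
d²(Y, Nova) = (4−10.6)² + (1.3−10.9)² = 43.56 + 92.16 = 135.72
d²(Y, Mira) = (4−9)² + (1.3−3.1)² = 25 + 3.24 = 28.24
d²(Y, Juno) = (4−9)² + (1.3−1.8)² = 25 + 0.25 = 25.25
d²(Y, Orion) = (4−9.5)² + (1.3−3.9)² = 30.25 + 6.76 = 37.01
Ursa is nearest.

Ursa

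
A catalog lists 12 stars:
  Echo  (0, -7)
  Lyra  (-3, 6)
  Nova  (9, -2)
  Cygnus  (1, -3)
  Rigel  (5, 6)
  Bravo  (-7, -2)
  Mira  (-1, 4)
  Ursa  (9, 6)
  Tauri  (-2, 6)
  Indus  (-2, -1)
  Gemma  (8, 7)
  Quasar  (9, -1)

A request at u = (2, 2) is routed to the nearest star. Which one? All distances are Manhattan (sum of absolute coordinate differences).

d(u, Echo) = 2 + 9 = 11
d(u, Lyra) = 5 + 4 = 9
d(u, Nova) = 7 + 4 = 11
d(u, Cygnus) = 1 + 5 = 6
d(u, Rigel) = 3 + 4 = 7
d(u, Bravo) = 9 + 4 = 13
d(u, Mira) = 3 + 2 = 5
d(u, Ursa) = 7 + 4 = 11
d(u, Tauri) = 4 + 4 = 8
d(u, Indus) = 4 + 3 = 7
d(u, Gemma) = 6 + 5 = 11
d(u, Quasar) = 7 + 3 = 10
The smallest is to Mira, so u lies in the Voronoi region of Mira.

Mira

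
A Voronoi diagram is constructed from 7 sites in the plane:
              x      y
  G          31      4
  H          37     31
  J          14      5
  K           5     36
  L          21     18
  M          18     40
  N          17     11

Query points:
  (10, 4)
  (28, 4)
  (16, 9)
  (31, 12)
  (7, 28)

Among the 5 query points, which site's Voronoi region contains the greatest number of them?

(10, 4) — d² to each: G:441, H:1458, J:17, K:1049, L:317, M:1360, N:98 → nearest is J
(28, 4) — d² to each: G:9, H:810, J:197, K:1553, L:245, M:1396, N:170 → nearest is G
(16, 9) — d² to each: G:250, H:925, J:20, K:850, L:106, M:965, N:5 → nearest is N
(31, 12) — d² to each: G:64, H:397, J:338, K:1252, L:136, M:953, N:197 → nearest is G
(7, 28) — d² to each: G:1152, H:909, J:578, K:68, L:296, M:265, N:389 → nearest is K
Tally — G:2, J:1, K:1, N:1. G captures the most (2).

G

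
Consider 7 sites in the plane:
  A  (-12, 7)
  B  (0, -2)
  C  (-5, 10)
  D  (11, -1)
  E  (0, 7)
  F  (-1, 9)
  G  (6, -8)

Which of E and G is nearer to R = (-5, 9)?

Compare squared distances:
|RE|² = (-5−0)² + (9−7)² = 25 + 4 = 29
|RG|² = (-5−6)² + (9−(-8))² = 121 + 289 = 410
29 < 410, so E is closer.

E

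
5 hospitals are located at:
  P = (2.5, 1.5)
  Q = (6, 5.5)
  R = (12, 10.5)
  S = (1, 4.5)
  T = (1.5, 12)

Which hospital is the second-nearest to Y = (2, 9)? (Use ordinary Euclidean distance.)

S

Since √ is increasing, it suffices to compare squared distances:
|YP|² = (2−2.5)² + (9−1.5)² = 0.25 + 56.25 = 56.5
|YQ|² = (2−6)² + (9−5.5)² = 16 + 12.25 = 28.25
|YR|² = (2−12)² + (9−10.5)² = 100 + 2.25 = 102.25
|YS|² = (2−1)² + (9−4.5)² = 1 + 20.25 = 21.25
|YT|² = (2−1.5)² + (9−12)² = 0.25 + 9 = 9.25
Sorted ascending: T, S, Q, … — the second-nearest is S.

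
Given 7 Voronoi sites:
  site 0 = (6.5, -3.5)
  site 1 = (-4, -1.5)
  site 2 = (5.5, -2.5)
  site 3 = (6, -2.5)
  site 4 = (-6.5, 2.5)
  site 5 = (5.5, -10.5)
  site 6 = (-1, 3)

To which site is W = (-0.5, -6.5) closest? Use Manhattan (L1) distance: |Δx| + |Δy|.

d(W, site 0) = 7 + 3 = 10
d(W, site 1) = 3.5 + 5 = 8.5
d(W, site 2) = 6 + 4 = 10
d(W, site 3) = 6.5 + 4 = 10.5
d(W, site 4) = 6 + 9 = 15
d(W, site 5) = 6 + 4 = 10
d(W, site 6) = 0.5 + 9.5 = 10
Minimum is at site 1.

site 1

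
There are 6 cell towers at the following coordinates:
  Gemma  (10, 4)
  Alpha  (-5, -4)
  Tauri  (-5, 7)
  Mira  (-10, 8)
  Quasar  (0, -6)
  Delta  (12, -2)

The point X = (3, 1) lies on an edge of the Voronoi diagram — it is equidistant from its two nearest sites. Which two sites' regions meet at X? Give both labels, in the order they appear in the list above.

Squared distances from X to each site:
d²(X, Gemma) = (3−10)² + (1−4)² = 49 + 9 = 58
d²(X, Alpha) = (3−(-5))² + (1−(-4))² = 64 + 25 = 89
d²(X, Tauri) = (3−(-5))² + (1−7)² = 64 + 36 = 100
d²(X, Mira) = (3−(-10))² + (1−8)² = 169 + 49 = 218
d²(X, Quasar) = (3−0)² + (1−(-6))² = 9 + 49 = 58
d²(X, Delta) = (3−12)² + (1−(-2))² = 81 + 9 = 90
X is equidistant from Gemma and Quasar (both at squared distance 58), and every other site is strictly farther — so X lies on the Gemma–Quasar Voronoi edge.

Gemma and Quasar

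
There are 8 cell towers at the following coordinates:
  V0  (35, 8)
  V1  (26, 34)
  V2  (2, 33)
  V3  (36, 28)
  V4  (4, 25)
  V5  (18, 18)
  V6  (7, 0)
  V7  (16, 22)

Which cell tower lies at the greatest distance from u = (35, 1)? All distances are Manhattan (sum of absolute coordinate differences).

d(u,V0) = |35−35| + |1−8| = 0 + 7 = 7
d(u,V1) = |35−26| + |1−34| = 9 + 33 = 42
d(u,V2) = |35−2| + |1−33| = 33 + 32 = 65
d(u,V3) = |35−36| + |1−28| = 1 + 27 = 28
d(u,V4) = |35−4| + |1−25| = 31 + 24 = 55
d(u,V5) = |35−18| + |1−18| = 17 + 17 = 34
d(u,V6) = |35−7| + |1−0| = 28 + 1 = 29
d(u,V7) = |35−16| + |1−22| = 19 + 21 = 40
The largest is to V2.

V2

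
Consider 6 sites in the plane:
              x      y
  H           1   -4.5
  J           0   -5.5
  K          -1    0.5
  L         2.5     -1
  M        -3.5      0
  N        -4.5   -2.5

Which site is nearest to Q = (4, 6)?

L

Since √ is increasing, it suffices to compare squared distances:
|QH|² = (4−1)² + (6−(-4.5))² = 9 + 110.25 = 119.25
|QJ|² = (4−0)² + (6−(-5.5))² = 16 + 132.25 = 148.25
|QK|² = (4−(-1))² + (6−0.5)² = 25 + 30.25 = 55.25
|QL|² = (4−2.5)² + (6−(-1))² = 2.25 + 49 = 51.25
|QM|² = (4−(-3.5))² + (6−0)² = 56.25 + 36 = 92.25
|QN|² = (4−(-4.5))² + (6−(-2.5))² = 72.25 + 72.25 = 144.5
L is nearest.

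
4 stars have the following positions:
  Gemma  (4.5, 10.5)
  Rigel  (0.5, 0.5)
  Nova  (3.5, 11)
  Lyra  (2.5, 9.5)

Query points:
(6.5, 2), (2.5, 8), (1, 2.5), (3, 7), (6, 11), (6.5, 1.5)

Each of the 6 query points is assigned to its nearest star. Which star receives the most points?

Rigel

(6.5, 2) — d² to each: Gemma:76.25, Rigel:38.25, Nova:90, Lyra:72.25 → nearest is Rigel
(2.5, 8) — d² to each: Gemma:10.25, Rigel:60.25, Nova:10, Lyra:2.25 → nearest is Lyra
(1, 2.5) — d² to each: Gemma:76.25, Rigel:4.25, Nova:78.5, Lyra:51.25 → nearest is Rigel
(3, 7) — d² to each: Gemma:14.5, Rigel:48.5, Nova:16.25, Lyra:6.5 → nearest is Lyra
(6, 11) — d² to each: Gemma:2.5, Rigel:140.5, Nova:6.25, Lyra:14.5 → nearest is Gemma
(6.5, 1.5) — d² to each: Gemma:85, Rigel:37, Nova:99.25, Lyra:80 → nearest is Rigel
Tally — Gemma:1, Rigel:3, Lyra:2. Rigel captures the most (3).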